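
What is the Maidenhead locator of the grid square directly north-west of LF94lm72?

LF94lm63

Longitude extended square 7; −1 → 6.
Latitude extended square 2; +1 → 3.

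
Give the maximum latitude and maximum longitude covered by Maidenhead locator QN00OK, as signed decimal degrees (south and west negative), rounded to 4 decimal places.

Field Q=16, N=13: +16·20° lon, +13·10° lat → SW at lon 140°, lat 40°.
Square 0, 0: +0·2° lon, +0·1° lat → SW at lon 140°, lat 40°.
Subsquare o=14, k=10: +14·0.0833333° lon, +10·0.0416667° lat → SW at lon 141.167°, lat 40.4167°.
Cell spans 0.0833333° lon × 0.0416667° lat. NE corner is SW corner plus one full cell.
latitude 40.4583, longitude 141.2500.

40.4583, 141.2500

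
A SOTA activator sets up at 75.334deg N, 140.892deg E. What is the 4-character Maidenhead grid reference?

Shift to the Maidenhead origin (180°W, 90°S): lon 320.89, lat 165.33.
Field: 320.89/20 → 16 → Q, 165.33/10 → 16 → Q; chars QQ.
Square: 0.89/2 → 0, 5.33/1 → 5; chars 05.

QQ05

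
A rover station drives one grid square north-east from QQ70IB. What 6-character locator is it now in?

Longitude subsquare i = 8; +1 → 9 = j.
Latitude subsquare b = 1; +1 → 2 = c.

QQ70jc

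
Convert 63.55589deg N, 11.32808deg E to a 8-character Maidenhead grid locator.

JP53pn93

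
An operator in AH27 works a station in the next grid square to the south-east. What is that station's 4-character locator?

AH36

Longitude square 2; +1 → 3.
Latitude square 7; −1 → 6.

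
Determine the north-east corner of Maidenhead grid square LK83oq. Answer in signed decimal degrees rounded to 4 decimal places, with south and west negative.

Field L=11, K=10: +11·20° lon, +10·10° lat → SW at lon 40°, lat 10°.
Square 8, 3: +8·2° lon, +3·1° lat → SW at lon 56°, lat 13°.
Subsquare o=14, q=16: +14·0.0833333° lon, +16·0.0416667° lat → SW at lon 57.1667°, lat 13.6667°.
Cell spans 0.0833333° lon × 0.0416667° lat. NE corner is SW corner plus one full cell.
latitude 13.7083, longitude 57.2500.

13.7083, 57.2500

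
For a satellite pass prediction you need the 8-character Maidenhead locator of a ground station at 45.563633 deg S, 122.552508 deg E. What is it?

Add 180° to longitude and 90° to latitude: 302.55251, 44.43637.
Field: lon ⌊302.55251/20⌋ = 15 → P; lat ⌊44.43637/10⌋ = 4 → E.
Square: lon ⌊2.55251/2⌋ = 1; lat ⌊4.43637/1⌋ = 4.
Subsquare: lon ⌊0.55251/0.0833333⌋ = 6 → g; lat ⌊0.43637/0.0416667⌋ = 10 → k.
Extended square: lon ⌊0.05251/0.00833333⌋ = 6; lat ⌊0.01970/0.00416667⌋ = 4.

PE14gk64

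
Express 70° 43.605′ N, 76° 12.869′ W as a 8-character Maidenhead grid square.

FQ10vr44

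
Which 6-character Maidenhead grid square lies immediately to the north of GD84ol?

GD84om

Latitude subsquare l = 11; +1 → 12 = m.
The longitude characters are unchanged.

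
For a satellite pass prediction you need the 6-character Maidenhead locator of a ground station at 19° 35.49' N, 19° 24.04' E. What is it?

Shift to the Maidenhead origin (180°W, 90°S): lon 199.4007, lat 109.5915.
Field (20°×10°, letters A–R): 199.4007/20 → 9 → J, 109.5915/10 → 10 → K; chars JK.
Square (2°×1°, digits 0–9): 19.4007/2 → 9, 9.5915/1 → 9; chars 99.
Subsquare (5′×2.5′, letters a–x): 1.4007/0.0833333 → 16 → q, 0.5915/0.0416667 → 14 → o; chars qo.

JK99qo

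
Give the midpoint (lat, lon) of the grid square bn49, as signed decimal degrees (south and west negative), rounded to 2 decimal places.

49.50, -151.00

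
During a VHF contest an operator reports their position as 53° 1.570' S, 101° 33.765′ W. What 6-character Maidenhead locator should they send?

DD96fx

Offset from 180°W / 90°S: lon 78.4373°, lat 36.9738°.
Field: lon ⌊78.4373/20⌋ = 3 → D; lat ⌊36.9738/10⌋ = 3 → D.
Square: lon ⌊18.4373/2⌋ = 9; lat ⌊6.9738/1⌋ = 6.
Subsquare: lon ⌊0.4373/0.0833333⌋ = 5 → f; lat ⌊0.9738/0.0416667⌋ = 23 → x.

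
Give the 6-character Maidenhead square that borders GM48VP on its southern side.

GM48vo

Latitude subsquare p = 15; −1 → 14 = o.
The longitude characters are unchanged.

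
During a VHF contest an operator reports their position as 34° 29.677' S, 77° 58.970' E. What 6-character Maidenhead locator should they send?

MF85xm

Add 180° to longitude and 90° to latitude: 257.9828, 55.5054.
Field: 257.9828/20 → 12 → M, 55.5054/10 → 5 → F; chars MF.
Square: 17.9828/2 → 8, 5.5054/1 → 5; chars 85.
Subsquare: 1.9828/0.0833333 → 23 → x, 0.5054/0.0416667 → 12 → m; chars xm.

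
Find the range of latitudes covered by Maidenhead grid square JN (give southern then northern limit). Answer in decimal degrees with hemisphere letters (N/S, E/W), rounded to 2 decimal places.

Field J=9, N=13: +9·20° lon, +13·10° lat → SW at lon 0°, lat 40°.
Cell spans 20° lon × 10° lat.
south 40.00° N, north 50.00° N.

40.00° N, 50.00° N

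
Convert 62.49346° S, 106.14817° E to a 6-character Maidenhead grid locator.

Offset from 180°W / 90°S: lon 286.1482°, lat 27.5065°.
Field (20°×10°, letters A–R): lon ⌊286.1482/20⌋ = 14 → O; lat ⌊27.5065/10⌋ = 2 → C.
Square (2°×1°, digits 0–9): lon ⌊6.1482/2⌋ = 3; lat ⌊7.5065/1⌋ = 7.
Subsquare (5′×2.5′, letters a–x): lon ⌊0.1482/0.0833333⌋ = 1 → b; lat ⌊0.5065/0.0416667⌋ = 12 → m.

OC37bm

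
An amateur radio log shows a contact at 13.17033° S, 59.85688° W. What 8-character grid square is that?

GH06bt79

Offset from 180°W / 90°S: lon 120.14312°, lat 76.82967°.
Field: 120.14312/20 → 6 → G, 76.82967/10 → 7 → H; chars GH.
Square: 0.14312/2 → 0, 6.82967/1 → 6; chars 06.
Subsquare: 0.14312/0.0833333 → 1 → b, 0.82967/0.0416667 → 19 → t; chars bt.
Extended square: 0.05979/0.00833333 → 7, 0.03800/0.00416667 → 9; chars 79.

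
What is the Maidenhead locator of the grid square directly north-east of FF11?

FF22

Longitude square 1; +1 → 2.
Latitude square 1; +1 → 2.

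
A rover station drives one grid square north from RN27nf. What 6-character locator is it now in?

Latitude subsquare f = 5; +1 → 6 = g.
The longitude characters are unchanged.

RN27ng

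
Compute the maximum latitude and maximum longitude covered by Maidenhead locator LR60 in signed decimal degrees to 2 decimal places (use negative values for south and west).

Field L=11, R=17: +11·20° lon, +17·10° lat → SW at lon 40°, lat 80°.
Square 6, 0: +6·2° lon, +0·1° lat → SW at lon 52°, lat 80°.
Cell spans 2° lon × 1° lat. NE corner is SW corner plus one full cell.
latitude 81.00, longitude 54.00.

81.00, 54.00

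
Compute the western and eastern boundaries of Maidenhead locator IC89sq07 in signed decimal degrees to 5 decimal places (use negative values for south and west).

-2.50000, -2.49167

Field I=8, C=2: +8·20° lon, +2·10° lat → SW at lon -20°, lat -70°.
Square 8, 9: +8·2° lon, +9·1° lat → SW at lon -4°, lat -61°.
Subsquare s=18, q=16: +18·0.0833333° lon, +16·0.0416667° lat → SW at lon -2.5°, lat -60.3333°.
Extended square 0, 7: +0·0.00833333° lon, +7·0.00416667° lat → SW at lon -2.5°, lat -60.3042°.
Cell spans 0.00833333° lon × 0.00416667° lat.
west -2.50000, east -2.49167.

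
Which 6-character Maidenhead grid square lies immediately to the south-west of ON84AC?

Longitude subsquare a = 0; −1 → -1, wraps to 23 = x, carry into square.
Longitude square 8; −1 → 7.
Latitude subsquare c = 2; −1 → 1 = b.

ON74xb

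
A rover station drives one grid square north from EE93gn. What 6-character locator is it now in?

Latitude subsquare n = 13; +1 → 14 = o.
The longitude characters are unchanged.

EE93go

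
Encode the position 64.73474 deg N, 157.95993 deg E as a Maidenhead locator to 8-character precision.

QP84xr56

Offset from 180°W / 90°S: lon 337.95993°, lat 154.73474°.
Field: lon ⌊337.95993/20⌋ = 16 → Q; lat ⌊154.73474/10⌋ = 15 → P.
Square: lon ⌊17.95993/2⌋ = 8; lat ⌊4.73474/1⌋ = 4.
Subsquare: lon ⌊1.95993/0.0833333⌋ = 23 → x; lat ⌊0.73474/0.0416667⌋ = 17 → r.
Extended square: lon ⌊0.04326/0.00833333⌋ = 5; lat ⌊0.02641/0.00416667⌋ = 6.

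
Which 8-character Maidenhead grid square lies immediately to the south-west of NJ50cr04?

Longitude extended square 0; −1 → -1, wraps to 9, carry into subsquare.
Longitude subsquare c = 2; −1 → 1 = b.
Latitude extended square 4; −1 → 3.

NJ50br93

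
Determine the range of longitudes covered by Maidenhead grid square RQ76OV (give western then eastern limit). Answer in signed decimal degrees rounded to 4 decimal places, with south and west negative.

Field R=17, Q=16: +17·20° lon, +16·10° lat → SW at lon 160°, lat 70°.
Square 7, 6: +7·2° lon, +6·1° lat → SW at lon 174°, lat 76°.
Subsquare o=14, v=21: +14·0.0833333° lon, +21·0.0416667° lat → SW at lon 175.167°, lat 76.875°.
Cell spans 0.0833333° lon × 0.0416667° lat.
west 175.1667, east 175.2500.

175.1667, 175.2500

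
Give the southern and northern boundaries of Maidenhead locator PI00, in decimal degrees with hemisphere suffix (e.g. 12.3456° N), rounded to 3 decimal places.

10.000° S, 9.000° S

Field P=15, I=8: +15·20° lon, +8·10° lat → SW at lon 120°, lat -10°.
Square 0, 0: +0·2° lon, +0·1° lat → SW at lon 120°, lat -10°.
Cell spans 2° lon × 1° lat.
south 10.000° S, north 9.000° S.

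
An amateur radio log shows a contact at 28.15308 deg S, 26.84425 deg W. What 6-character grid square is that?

HG61nu

Add 180° to longitude and 90° to latitude: 153.1558, 61.8469.
Field: 153.1558/20 → 7 → H, 61.8469/10 → 6 → G; chars HG.
Square: 13.1558/2 → 6, 1.8469/1 → 1; chars 61.
Subsquare: 1.1558/0.0833333 → 13 → n, 0.8469/0.0416667 → 20 → u; chars nu.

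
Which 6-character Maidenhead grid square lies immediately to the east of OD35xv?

OD45av

Longitude subsquare x = 23; +1 → 24, wraps to 0 = a, carry into square.
Longitude square 3; +1 → 4.
The latitude characters are unchanged.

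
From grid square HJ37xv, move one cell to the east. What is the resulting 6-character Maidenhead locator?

HJ47av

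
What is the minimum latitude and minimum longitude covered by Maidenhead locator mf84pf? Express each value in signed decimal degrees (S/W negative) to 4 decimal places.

-35.7917, 77.2500

Field M=12, F=5: +12·20° lon, +5·10° lat → SW at lon 60°, lat -40°.
Square 8, 4: +8·2° lon, +4·1° lat → SW at lon 76°, lat -36°.
Subsquare p=15, f=5: +15·0.0833333° lon, +5·0.0416667° lat → SW at lon 77.25°, lat -35.7917°.
latitude -35.7917, longitude 77.2500.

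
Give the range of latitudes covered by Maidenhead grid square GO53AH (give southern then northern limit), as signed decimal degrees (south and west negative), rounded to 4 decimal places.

53.2917, 53.3333

Field G=6, O=14: +6·20° lon, +14·10° lat → SW at lon -60°, lat 50°.
Square 5, 3: +5·2° lon, +3·1° lat → SW at lon -50°, lat 53°.
Subsquare a=0, h=7: +0·0.0833333° lon, +7·0.0416667° lat → SW at lon -50°, lat 53.2917°.
Cell spans 0.0833333° lon × 0.0416667° lat.
south 53.2917, north 53.3333.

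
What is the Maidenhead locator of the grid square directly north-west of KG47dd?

Longitude subsquare d = 3; −1 → 2 = c.
Latitude subsquare d = 3; +1 → 4 = e.

KG47ce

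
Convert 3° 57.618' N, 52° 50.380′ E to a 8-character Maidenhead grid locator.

LJ63kx00

Shift to the Maidenhead origin (180°W, 90°S): lon 232.83967, lat 93.96030.
Field (20°×10°, letters A–R): lon ⌊232.83967/20⌋ = 11 → L; lat ⌊93.96030/10⌋ = 9 → J.
Square (2°×1°, digits 0–9): lon ⌊12.83967/2⌋ = 6; lat ⌊3.96030/1⌋ = 3.
Subsquare (5′×2.5′, letters a–x): lon ⌊0.83967/0.0833333⌋ = 10 → k; lat ⌊0.96030/0.0416667⌋ = 23 → x.
Extended square (30″×15″, digits 0–9): lon ⌊0.00633/0.00833333⌋ = 0; lat ⌊0.00197/0.00416667⌋ = 0.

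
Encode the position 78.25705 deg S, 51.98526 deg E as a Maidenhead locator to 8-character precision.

LB51xr88

Add 180° to longitude and 90° to latitude: 231.98526, 11.74295.
Field: lon ⌊231.98526/20⌋ = 11 → L; lat ⌊11.74295/10⌋ = 1 → B.
Square: lon ⌊11.98526/2⌋ = 5; lat ⌊1.74295/1⌋ = 1.
Subsquare: lon ⌊1.98526/0.0833333⌋ = 23 → x; lat ⌊0.74295/0.0416667⌋ = 17 → r.
Extended square: lon ⌊0.06859/0.00833333⌋ = 8; lat ⌊0.03462/0.00416667⌋ = 8.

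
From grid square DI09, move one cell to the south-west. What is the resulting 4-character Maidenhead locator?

CI98

Longitude square 0; −1 → -1, wraps to 9, carry into field.
Longitude field D = 3; −1 → 2 = C.
Latitude square 9; −1 → 8.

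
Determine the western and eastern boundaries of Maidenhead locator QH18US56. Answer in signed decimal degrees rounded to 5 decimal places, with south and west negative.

Field Q=16, H=7: +16·20° lon, +7·10° lat → SW at lon 140°, lat -20°.
Square 1, 8: +1·2° lon, +8·1° lat → SW at lon 142°, lat -12°.
Subsquare u=20, s=18: +20·0.0833333° lon, +18·0.0416667° lat → SW at lon 143.667°, lat -11.25°.
Extended square 5, 6: +5·0.00833333° lon, +6·0.00416667° lat → SW at lon 143.708°, lat -11.225°.
Cell spans 0.00833333° lon × 0.00416667° lat.
west 143.70833, east 143.71667.

143.70833, 143.71667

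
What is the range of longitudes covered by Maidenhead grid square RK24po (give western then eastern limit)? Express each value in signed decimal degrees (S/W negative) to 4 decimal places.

165.2500, 165.3333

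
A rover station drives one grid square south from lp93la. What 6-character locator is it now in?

Latitude subsquare a = 0; −1 → -1, wraps to 23 = x, carry into square.
Latitude square 3; −1 → 2.
The longitude characters are unchanged.

LP92lx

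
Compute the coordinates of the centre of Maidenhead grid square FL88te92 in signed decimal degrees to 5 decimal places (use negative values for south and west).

Field F=5, L=11: +5·20° lon, +11·10° lat → SW at lon -80°, lat 20°.
Square 8, 8: +8·2° lon, +8·1° lat → SW at lon -64°, lat 28°.
Subsquare t=19, e=4: +19·0.0833333° lon, +4·0.0416667° lat → SW at lon -62.4167°, lat 28.1667°.
Extended square 9, 2: +9·0.00833333° lon, +2·0.00416667° lat → SW at lon -62.3417°, lat 28.175°.
Cell spans 0.00833333° lon × 0.00416667° lat. Centre is SW corner plus half of each.
latitude 28.17708, longitude -62.33750.

28.17708, -62.33750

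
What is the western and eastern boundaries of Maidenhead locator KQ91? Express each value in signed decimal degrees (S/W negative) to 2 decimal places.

38.00, 40.00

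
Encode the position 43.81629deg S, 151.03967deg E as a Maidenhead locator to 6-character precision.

QE56me

Offset from 180°W / 90°S: lon 331.0397°, lat 46.1837°.
Field: 331.0397/20 → 16 → Q, 46.1837/10 → 4 → E; chars QE.
Square: 11.0397/2 → 5, 6.1837/1 → 6; chars 56.
Subsquare: 1.0397/0.0833333 → 12 → m, 0.1837/0.0416667 → 4 → e; chars me.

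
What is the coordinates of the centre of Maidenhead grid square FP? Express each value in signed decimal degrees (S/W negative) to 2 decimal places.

Field F=5, P=15: +5·20° lon, +15·10° lat → SW at lon -80°, lat 60°.
Cell spans 20° lon × 10° lat. Centre is SW corner plus half of each.
latitude 65.00, longitude -70.00.

65.00, -70.00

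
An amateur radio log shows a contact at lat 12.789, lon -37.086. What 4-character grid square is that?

Add 180° to longitude and 90° to latitude: 142.91, 102.79.
Field: 142.91/20 → 7 → H, 102.79/10 → 10 → K; chars HK.
Square: 2.91/2 → 1, 2.79/1 → 2; chars 12.

HK12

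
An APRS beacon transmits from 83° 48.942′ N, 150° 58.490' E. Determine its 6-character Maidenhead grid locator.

QR53lt

Offset from 180°W / 90°S: lon 330.9748°, lat 173.8157°.
Field: 330.9748/20 → 16 → Q, 173.8157/10 → 17 → R; chars QR.
Square: 10.9748/2 → 5, 3.8157/1 → 3; chars 53.
Subsquare: 0.9748/0.0833333 → 11 → l, 0.8157/0.0416667 → 19 → t; chars lt.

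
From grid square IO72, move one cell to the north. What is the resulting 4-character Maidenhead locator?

IO73

Latitude square 2; +1 → 3.
The longitude characters are unchanged.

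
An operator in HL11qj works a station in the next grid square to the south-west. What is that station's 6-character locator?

HL11pi

Longitude subsquare q = 16; −1 → 15 = p.
Latitude subsquare j = 9; −1 → 8 = i.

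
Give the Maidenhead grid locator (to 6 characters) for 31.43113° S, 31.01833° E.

KF58mn

Shift to the Maidenhead origin (180°W, 90°S): lon 211.0183, lat 58.5689.
Field: lon ⌊211.0183/20⌋ = 10 → K; lat ⌊58.5689/10⌋ = 5 → F.
Square: lon ⌊11.0183/2⌋ = 5; lat ⌊8.5689/1⌋ = 8.
Subsquare: lon ⌊1.0183/0.0833333⌋ = 12 → m; lat ⌊0.5689/0.0416667⌋ = 13 → n.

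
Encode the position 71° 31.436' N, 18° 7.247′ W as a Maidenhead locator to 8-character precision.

Shift to the Maidenhead origin (180°W, 90°S): lon 161.87922, lat 161.52393.
Field: 161.87922/20 → 8 → I, 161.52393/10 → 16 → Q; chars IQ.
Square: 1.87922/2 → 0, 1.52393/1 → 1; chars 01.
Subsquare: 1.87922/0.0833333 → 22 → w, 0.52393/0.0416667 → 12 → m; chars wm.
Extended square: 0.04588/0.00833333 → 5, 0.02393/0.00416667 → 5; chars 55.

IQ01wm55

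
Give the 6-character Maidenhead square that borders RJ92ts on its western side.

RJ92ss

Longitude subsquare t = 19; −1 → 18 = s.
The latitude characters are unchanged.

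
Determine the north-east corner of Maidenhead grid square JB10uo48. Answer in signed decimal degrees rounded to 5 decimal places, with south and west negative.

Field J=9, B=1: +9·20° lon, +1·10° lat → SW at lon 0°, lat -80°.
Square 1, 0: +1·2° lon, +0·1° lat → SW at lon 2°, lat -80°.
Subsquare u=20, o=14: +20·0.0833333° lon, +14·0.0416667° lat → SW at lon 3.66667°, lat -79.4167°.
Extended square 4, 8: +4·0.00833333° lon, +8·0.00416667° lat → SW at lon 3.7°, lat -79.3833°.
Cell spans 0.00833333° lon × 0.00416667° lat. NE corner is SW corner plus one full cell.
latitude -79.37917, longitude 3.70833.

-79.37917, 3.70833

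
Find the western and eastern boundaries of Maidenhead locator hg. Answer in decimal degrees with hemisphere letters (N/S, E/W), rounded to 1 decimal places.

40.0° W, 20.0° W

Field H=7, G=6: +7·20° lon, +6·10° lat → SW at lon -40°, lat -30°.
Cell spans 20° lon × 10° lat.
west 40.0° W, east 20.0° W.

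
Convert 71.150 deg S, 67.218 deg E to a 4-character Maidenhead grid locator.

Add 180° to longitude and 90° to latitude: 247.22, 18.85.
Field: 247.22/20 → 12 → M, 18.85/10 → 1 → B; chars MB.
Square: 7.22/2 → 3, 8.85/1 → 8; chars 38.

MB38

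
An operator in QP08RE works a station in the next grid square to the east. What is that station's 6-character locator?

QP08se

Longitude subsquare r = 17; +1 → 18 = s.
The latitude characters are unchanged.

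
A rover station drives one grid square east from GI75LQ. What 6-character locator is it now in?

GI75mq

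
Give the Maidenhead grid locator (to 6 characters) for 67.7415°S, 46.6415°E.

Add 180° to longitude and 90° to latitude: 226.6415, 22.2585.
Field (20°×10°, letters A–R): 226.6415/20 → 11 → L, 22.2585/10 → 2 → C; chars LC.
Square (2°×1°, digits 0–9): 6.6415/2 → 3, 2.2585/1 → 2; chars 32.
Subsquare (5′×2.5′, letters a–x): 0.6415/0.0833333 → 7 → h, 0.2585/0.0416667 → 6 → g; chars hg.

LC32hg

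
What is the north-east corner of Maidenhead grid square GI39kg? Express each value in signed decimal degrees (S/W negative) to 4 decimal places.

Field G=6, I=8: +6·20° lon, +8·10° lat → SW at lon -60°, lat -10°.
Square 3, 9: +3·2° lon, +9·1° lat → SW at lon -54°, lat -1°.
Subsquare k=10, g=6: +10·0.0833333° lon, +6·0.0416667° lat → SW at lon -53.1667°, lat -0.75°.
Cell spans 0.0833333° lon × 0.0416667° lat. NE corner is SW corner plus one full cell.
latitude -0.7083, longitude -53.0833.

-0.7083, -53.0833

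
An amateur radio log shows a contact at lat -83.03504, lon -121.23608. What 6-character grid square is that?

Add 180° to longitude and 90° to latitude: 58.7639, 6.9650.
Field: 58.7639/20 → 2 → C, 6.9650/10 → 0 → A; chars CA.
Square: 18.7639/2 → 9, 6.9650/1 → 6; chars 96.
Subsquare: 0.7639/0.0833333 → 9 → j, 0.9650/0.0416667 → 23 → x; chars jx.

CA96jx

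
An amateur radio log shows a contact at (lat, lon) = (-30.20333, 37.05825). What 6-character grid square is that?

Offset from 180°W / 90°S: lon 217.0582°, lat 59.7967°.
Field: lon ⌊217.0582/20⌋ = 10 → K; lat ⌊59.7967/10⌋ = 5 → F.
Square: lon ⌊17.0582/2⌋ = 8; lat ⌊9.7967/1⌋ = 9.
Subsquare: lon ⌊1.0582/0.0833333⌋ = 12 → m; lat ⌊0.7967/0.0416667⌋ = 19 → t.

KF89mt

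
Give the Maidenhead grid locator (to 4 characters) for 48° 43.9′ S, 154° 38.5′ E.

QE71

Add 180° to longitude and 90° to latitude: 334.64, 41.27.
Field (20°×10°, letters A–R): lon ⌊334.64/20⌋ = 16 → Q; lat ⌊41.27/10⌋ = 4 → E.
Square (2°×1°, digits 0–9): lon ⌊14.64/2⌋ = 7; lat ⌊1.27/1⌋ = 1.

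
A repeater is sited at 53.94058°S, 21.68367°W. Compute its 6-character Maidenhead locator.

Add 180° to longitude and 90° to latitude: 158.3163, 36.0594.
Field: lon ⌊158.3163/20⌋ = 7 → H; lat ⌊36.0594/10⌋ = 3 → D.
Square: lon ⌊18.3163/2⌋ = 9; lat ⌊6.0594/1⌋ = 6.
Subsquare: lon ⌊0.3163/0.0833333⌋ = 3 → d; lat ⌊0.0594/0.0416667⌋ = 1 → b.

HD96db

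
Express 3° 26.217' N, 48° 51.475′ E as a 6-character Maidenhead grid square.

LJ43kk

Shift to the Maidenhead origin (180°W, 90°S): lon 228.8579, lat 93.4369.
Field: 228.8579/20 → 11 → L, 93.4369/10 → 9 → J; chars LJ.
Square: 8.8579/2 → 4, 3.4369/1 → 3; chars 43.
Subsquare: 0.8579/0.0833333 → 10 → k, 0.4369/0.0416667 → 10 → k; chars kk.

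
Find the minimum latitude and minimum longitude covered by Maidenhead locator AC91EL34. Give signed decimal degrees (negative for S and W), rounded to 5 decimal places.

-68.52500, -161.64167

Field A=0, C=2: +0·20° lon, +2·10° lat → SW at lon -180°, lat -70°.
Square 9, 1: +9·2° lon, +1·1° lat → SW at lon -162°, lat -69°.
Subsquare e=4, l=11: +4·0.0833333° lon, +11·0.0416667° lat → SW at lon -161.667°, lat -68.5417°.
Extended square 3, 4: +3·0.00833333° lon, +4·0.00416667° lat → SW at lon -161.642°, lat -68.525°.
latitude -68.52500, longitude -161.64167.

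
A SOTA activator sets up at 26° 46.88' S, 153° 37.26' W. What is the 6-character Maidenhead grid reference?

BG33ef

Add 180° to longitude and 90° to latitude: 26.3790, 63.2187.
Field: 26.3790/20 → 1 → B, 63.2187/10 → 6 → G; chars BG.
Square: 6.3790/2 → 3, 3.2187/1 → 3; chars 33.
Subsquare: 0.3790/0.0833333 → 4 → e, 0.2187/0.0416667 → 5 → f; chars ef.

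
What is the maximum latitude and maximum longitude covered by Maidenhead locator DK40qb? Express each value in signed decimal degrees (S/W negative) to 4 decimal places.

10.0833, -110.5833

Field D=3, K=10: +3·20° lon, +10·10° lat → SW at lon -120°, lat 10°.
Square 4, 0: +4·2° lon, +0·1° lat → SW at lon -112°, lat 10°.
Subsquare q=16, b=1: +16·0.0833333° lon, +1·0.0416667° lat → SW at lon -110.667°, lat 10.0417°.
Cell spans 0.0833333° lon × 0.0416667° lat. NE corner is SW corner plus one full cell.
latitude 10.0833, longitude -110.5833.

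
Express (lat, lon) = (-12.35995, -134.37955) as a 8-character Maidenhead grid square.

Shift to the Maidenhead origin (180°W, 90°S): lon 45.62045, lat 77.64005.
Field (20°×10°, letters A–R): 45.62045/20 → 2 → C, 77.64005/10 → 7 → H; chars CH.
Square (2°×1°, digits 0–9): 5.62045/2 → 2, 7.64005/1 → 7; chars 27.
Subsquare (5′×2.5′, letters a–x): 1.62045/0.0833333 → 19 → t, 0.64005/0.0416667 → 15 → p; chars tp.
Extended square (30″×15″, digits 0–9): 0.03712/0.00833333 → 4, 0.01505/0.00416667 → 3; chars 43.

CH27tp43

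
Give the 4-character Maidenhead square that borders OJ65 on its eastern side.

Longitude square 6; +1 → 7.
The latitude characters are unchanged.

OJ75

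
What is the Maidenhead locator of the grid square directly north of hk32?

Latitude square 2; +1 → 3.
The longitude characters are unchanged.

HK33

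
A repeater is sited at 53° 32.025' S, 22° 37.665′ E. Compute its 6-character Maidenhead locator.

KD16hl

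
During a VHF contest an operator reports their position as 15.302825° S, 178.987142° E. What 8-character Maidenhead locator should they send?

Shift to the Maidenhead origin (180°W, 90°S): lon 358.98714, lat 74.69718.
Field: 358.98714/20 → 17 → R, 74.69718/10 → 7 → H; chars RH.
Square: 18.98714/2 → 9, 4.69718/1 → 4; chars 94.
Subsquare: 0.98714/0.0833333 → 11 → l, 0.69718/0.0416667 → 16 → q; chars lq.
Extended square: 0.07048/0.00833333 → 8, 0.03051/0.00416667 → 7; chars 87.

RH94lq87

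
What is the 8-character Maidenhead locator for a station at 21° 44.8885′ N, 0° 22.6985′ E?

JL01er59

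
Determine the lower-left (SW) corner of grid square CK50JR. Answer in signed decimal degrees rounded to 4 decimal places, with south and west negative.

Field C=2, K=10: +2·20° lon, +10·10° lat → SW at lon -140°, lat 10°.
Square 5, 0: +5·2° lon, +0·1° lat → SW at lon -130°, lat 10°.
Subsquare j=9, r=17: +9·0.0833333° lon, +17·0.0416667° lat → SW at lon -129.25°, lat 10.7083°.
latitude 10.7083, longitude -129.2500.

10.7083, -129.2500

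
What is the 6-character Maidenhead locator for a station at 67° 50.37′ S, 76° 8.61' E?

MC82bd

Add 180° to longitude and 90° to latitude: 256.1435, 22.1605.
Field: 256.1435/20 → 12 → M, 22.1605/10 → 2 → C; chars MC.
Square: 16.1435/2 → 8, 2.1605/1 → 2; chars 82.
Subsquare: 0.1435/0.0833333 → 1 → b, 0.1605/0.0416667 → 3 → d; chars bd.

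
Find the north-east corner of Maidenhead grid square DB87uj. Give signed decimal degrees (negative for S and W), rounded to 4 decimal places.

-72.5833, -102.2500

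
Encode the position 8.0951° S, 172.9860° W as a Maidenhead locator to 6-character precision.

Shift to the Maidenhead origin (180°W, 90°S): lon 7.0140, lat 81.9049.
Field: lon ⌊7.0140/20⌋ = 0 → A; lat ⌊81.9049/10⌋ = 8 → I.
Square: lon ⌊7.0140/2⌋ = 3; lat ⌊1.9049/1⌋ = 1.
Subsquare: lon ⌊1.0140/0.0833333⌋ = 12 → m; lat ⌊0.9049/0.0416667⌋ = 21 → v.

AI31mv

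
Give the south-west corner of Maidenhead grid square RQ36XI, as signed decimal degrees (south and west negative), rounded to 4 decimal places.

Field R=17, Q=16: +17·20° lon, +16·10° lat → SW at lon 160°, lat 70°.
Square 3, 6: +3·2° lon, +6·1° lat → SW at lon 166°, lat 76°.
Subsquare x=23, i=8: +23·0.0833333° lon, +8·0.0416667° lat → SW at lon 167.917°, lat 76.3333°.
latitude 76.3333, longitude 167.9167.

76.3333, 167.9167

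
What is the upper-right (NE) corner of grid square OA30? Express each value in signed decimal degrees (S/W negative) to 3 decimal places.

-89.000, 108.000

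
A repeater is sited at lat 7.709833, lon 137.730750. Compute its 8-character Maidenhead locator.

PJ87ur70

Add 180° to longitude and 90° to latitude: 317.73075, 97.70983.
Field: lon ⌊317.73075/20⌋ = 15 → P; lat ⌊97.70983/10⌋ = 9 → J.
Square: lon ⌊17.73075/2⌋ = 8; lat ⌊7.70983/1⌋ = 7.
Subsquare: lon ⌊1.73075/0.0833333⌋ = 20 → u; lat ⌊0.70983/0.0416667⌋ = 17 → r.
Extended square: lon ⌊0.06408/0.00833333⌋ = 7; lat ⌊0.00150/0.00416667⌋ = 0.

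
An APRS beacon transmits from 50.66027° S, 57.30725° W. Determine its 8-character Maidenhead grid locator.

Add 180° to longitude and 90° to latitude: 122.69275, 39.33973.
Field: lon ⌊122.69275/20⌋ = 6 → G; lat ⌊39.33973/10⌋ = 3 → D.
Square: lon ⌊2.69275/2⌋ = 1; lat ⌊9.33973/1⌋ = 9.
Subsquare: lon ⌊0.69275/0.0833333⌋ = 8 → i; lat ⌊0.33973/0.0416667⌋ = 8 → i.
Extended square: lon ⌊0.02608/0.00833333⌋ = 3; lat ⌊0.00640/0.00416667⌋ = 1.

GD19ii31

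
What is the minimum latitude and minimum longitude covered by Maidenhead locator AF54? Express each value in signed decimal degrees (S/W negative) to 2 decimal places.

-36.00, -170.00

Field A=0, F=5: +0·20° lon, +5·10° lat → SW at lon -180°, lat -40°.
Square 5, 4: +5·2° lon, +4·1° lat → SW at lon -170°, lat -36°.
latitude -36.00, longitude -170.00.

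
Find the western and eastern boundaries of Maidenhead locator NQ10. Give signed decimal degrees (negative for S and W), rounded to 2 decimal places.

Field N=13, Q=16: +13·20° lon, +16·10° lat → SW at lon 80°, lat 70°.
Square 1, 0: +1·2° lon, +0·1° lat → SW at lon 82°, lat 70°.
Cell spans 2° lon × 1° lat.
west 82.00, east 84.00.

82.00, 84.00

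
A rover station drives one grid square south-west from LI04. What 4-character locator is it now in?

KI93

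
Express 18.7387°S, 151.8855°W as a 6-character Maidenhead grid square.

BH41bg

Shift to the Maidenhead origin (180°W, 90°S): lon 28.1145, lat 71.2613.
Field: lon ⌊28.1145/20⌋ = 1 → B; lat ⌊71.2613/10⌋ = 7 → H.
Square: lon ⌊8.1145/2⌋ = 4; lat ⌊1.2613/1⌋ = 1.
Subsquare: lon ⌊0.1145/0.0833333⌋ = 1 → b; lat ⌊0.2613/0.0416667⌋ = 6 → g.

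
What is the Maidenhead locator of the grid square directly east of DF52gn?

Longitude subsquare g = 6; +1 → 7 = h.
The latitude characters are unchanged.

DF52hn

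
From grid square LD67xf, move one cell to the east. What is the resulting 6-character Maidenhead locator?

LD77af

Longitude subsquare x = 23; +1 → 24, wraps to 0 = a, carry into square.
Longitude square 6; +1 → 7.
The latitude characters are unchanged.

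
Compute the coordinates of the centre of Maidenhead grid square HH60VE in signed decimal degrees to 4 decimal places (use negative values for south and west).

-19.8125, -26.2083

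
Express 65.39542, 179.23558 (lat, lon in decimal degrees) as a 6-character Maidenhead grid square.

Offset from 180°W / 90°S: lon 359.2356°, lat 155.3954°.
Field (20°×10°, letters A–R): lon ⌊359.2356/20⌋ = 17 → R; lat ⌊155.3954/10⌋ = 15 → P.
Square (2°×1°, digits 0–9): lon ⌊19.2356/2⌋ = 9; lat ⌊5.3954/1⌋ = 5.
Subsquare (5′×2.5′, letters a–x): lon ⌊1.2356/0.0833333⌋ = 14 → o; lat ⌊0.3954/0.0416667⌋ = 9 → j.

RP95oj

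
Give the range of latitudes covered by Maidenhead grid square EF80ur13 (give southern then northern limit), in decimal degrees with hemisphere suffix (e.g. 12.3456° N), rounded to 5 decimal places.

Field E=4, F=5: +4·20° lon, +5·10° lat → SW at lon -100°, lat -40°.
Square 8, 0: +8·2° lon, +0·1° lat → SW at lon -84°, lat -40°.
Subsquare u=20, r=17: +20·0.0833333° lon, +17·0.0416667° lat → SW at lon -82.3333°, lat -39.2917°.
Extended square 1, 3: +1·0.00833333° lon, +3·0.00416667° lat → SW at lon -82.325°, lat -39.2792°.
Cell spans 0.00833333° lon × 0.00416667° lat.
south 39.27917° S, north 39.27500° S.

39.27917° S, 39.27500° S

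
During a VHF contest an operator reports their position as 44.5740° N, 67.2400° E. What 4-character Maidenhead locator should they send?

MN34

Offset from 180°W / 90°S: lon 247.24°, lat 134.57°.
Field (20°×10°, letters A–R): 247.24/20 → 12 → M, 134.57/10 → 13 → N; chars MN.
Square (2°×1°, digits 0–9): 7.24/2 → 3, 4.57/1 → 4; chars 34.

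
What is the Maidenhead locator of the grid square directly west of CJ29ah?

Longitude subsquare a = 0; −1 → -1, wraps to 23 = x, carry into square.
Longitude square 2; −1 → 1.
The latitude characters are unchanged.

CJ19xh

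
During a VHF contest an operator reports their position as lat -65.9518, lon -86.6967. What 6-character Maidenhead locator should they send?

EC64pb

Add 180° to longitude and 90° to latitude: 93.3033, 24.0482.
Field (20°×10°, letters A–R): lon ⌊93.3033/20⌋ = 4 → E; lat ⌊24.0482/10⌋ = 2 → C.
Square (2°×1°, digits 0–9): lon ⌊13.3033/2⌋ = 6; lat ⌊4.0482/1⌋ = 4.
Subsquare (5′×2.5′, letters a–x): lon ⌊1.3033/0.0833333⌋ = 15 → p; lat ⌊0.0482/0.0416667⌋ = 1 → b.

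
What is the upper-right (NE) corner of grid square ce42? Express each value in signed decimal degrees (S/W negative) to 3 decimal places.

-47.000, -130.000

Field C=2, E=4: +2·20° lon, +4·10° lat → SW at lon -140°, lat -50°.
Square 4, 2: +4·2° lon, +2·1° lat → SW at lon -132°, lat -48°.
Cell spans 2° lon × 1° lat. NE corner is SW corner plus one full cell.
latitude -47.000, longitude -130.000.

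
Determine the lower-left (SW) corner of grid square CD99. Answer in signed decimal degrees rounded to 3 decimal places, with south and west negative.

-51.000, -122.000

Field C=2, D=3: +2·20° lon, +3·10° lat → SW at lon -140°, lat -60°.
Square 9, 9: +9·2° lon, +9·1° lat → SW at lon -122°, lat -51°.
latitude -51.000, longitude -122.000.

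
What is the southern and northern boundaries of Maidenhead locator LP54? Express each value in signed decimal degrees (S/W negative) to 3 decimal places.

64.000, 65.000

Field L=11, P=15: +11·20° lon, +15·10° lat → SW at lon 40°, lat 60°.
Square 5, 4: +5·2° lon, +4·1° lat → SW at lon 50°, lat 64°.
Cell spans 2° lon × 1° lat.
south 64.000, north 65.000.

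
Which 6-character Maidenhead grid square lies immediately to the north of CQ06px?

Latitude subsquare x = 23; +1 → 24, wraps to 0 = a, carry into square.
Latitude square 6; +1 → 7.
The longitude characters are unchanged.

CQ07pa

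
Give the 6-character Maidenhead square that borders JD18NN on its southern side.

JD18nm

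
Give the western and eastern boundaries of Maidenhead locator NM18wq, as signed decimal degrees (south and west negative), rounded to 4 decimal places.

83.8333, 83.9167

Field N=13, M=12: +13·20° lon, +12·10° lat → SW at lon 80°, lat 30°.
Square 1, 8: +1·2° lon, +8·1° lat → SW at lon 82°, lat 38°.
Subsquare w=22, q=16: +22·0.0833333° lon, +16·0.0416667° lat → SW at lon 83.8333°, lat 38.6667°.
Cell spans 0.0833333° lon × 0.0416667° lat.
west 83.8333, east 83.9167.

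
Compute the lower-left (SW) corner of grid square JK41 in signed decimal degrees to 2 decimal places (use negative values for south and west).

11.00, 8.00

Field J=9, K=10: +9·20° lon, +10·10° lat → SW at lon 0°, lat 10°.
Square 4, 1: +4·2° lon, +1·1° lat → SW at lon 8°, lat 11°.
latitude 11.00, longitude 8.00.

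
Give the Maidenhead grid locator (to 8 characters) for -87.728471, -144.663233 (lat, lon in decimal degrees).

BA72qg05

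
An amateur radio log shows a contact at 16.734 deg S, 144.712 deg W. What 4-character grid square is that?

Add 180° to longitude and 90° to latitude: 35.29, 73.27.
Field: 35.29/20 → 1 → B, 73.27/10 → 7 → H; chars BH.
Square: 15.29/2 → 7, 3.27/1 → 3; chars 73.

BH73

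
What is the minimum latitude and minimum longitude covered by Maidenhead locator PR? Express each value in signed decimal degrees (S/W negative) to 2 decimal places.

80.00, 120.00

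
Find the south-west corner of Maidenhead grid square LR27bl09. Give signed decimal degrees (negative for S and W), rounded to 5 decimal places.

Field L=11, R=17: +11·20° lon, +17·10° lat → SW at lon 40°, lat 80°.
Square 2, 7: +2·2° lon, +7·1° lat → SW at lon 44°, lat 87°.
Subsquare b=1, l=11: +1·0.0833333° lon, +11·0.0416667° lat → SW at lon 44.0833°, lat 87.4583°.
Extended square 0, 9: +0·0.00833333° lon, +9·0.00416667° lat → SW at lon 44.0833°, lat 87.4958°.
latitude 87.49583, longitude 44.08333.

87.49583, 44.08333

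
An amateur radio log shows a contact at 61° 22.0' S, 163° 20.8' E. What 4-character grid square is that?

RC18

Offset from 180°W / 90°S: lon 343.35°, lat 28.63°.
Field (20°×10°, letters A–R): lon ⌊343.35/20⌋ = 17 → R; lat ⌊28.63/10⌋ = 2 → C.
Square (2°×1°, digits 0–9): lon ⌊3.35/2⌋ = 1; lat ⌊8.63/1⌋ = 8.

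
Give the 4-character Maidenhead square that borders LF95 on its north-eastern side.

Longitude square 9; +1 → 10, wraps to 0, carry into field.
Longitude field L = 11; +1 → 12 = M.
Latitude square 5; +1 → 6.

MF06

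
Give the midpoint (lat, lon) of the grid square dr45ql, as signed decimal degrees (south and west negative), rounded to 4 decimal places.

85.4792, -110.6250

Field D=3, R=17: +3·20° lon, +17·10° lat → SW at lon -120°, lat 80°.
Square 4, 5: +4·2° lon, +5·1° lat → SW at lon -112°, lat 85°.
Subsquare q=16, l=11: +16·0.0833333° lon, +11·0.0416667° lat → SW at lon -110.667°, lat 85.4583°.
Cell spans 0.0833333° lon × 0.0416667° lat. Centre is SW corner plus half of each.
latitude 85.4792, longitude -110.6250.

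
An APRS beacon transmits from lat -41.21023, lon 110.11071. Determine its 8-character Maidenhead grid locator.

OE58bs39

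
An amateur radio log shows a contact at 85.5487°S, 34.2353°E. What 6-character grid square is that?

KA74ck

Add 180° to longitude and 90° to latitude: 214.2353, 4.4513.
Field: 214.2353/20 → 10 → K, 4.4513/10 → 0 → A; chars KA.
Square: 14.2353/2 → 7, 4.4513/1 → 4; chars 74.
Subsquare: 0.2353/0.0833333 → 2 → c, 0.4513/0.0416667 → 10 → k; chars ck.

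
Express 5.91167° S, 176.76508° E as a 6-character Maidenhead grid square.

RI84jc

Offset from 180°W / 90°S: lon 356.7651°, lat 84.0883°.
Field: lon ⌊356.7651/20⌋ = 17 → R; lat ⌊84.0883/10⌋ = 8 → I.
Square: lon ⌊16.7651/2⌋ = 8; lat ⌊4.0883/1⌋ = 4.
Subsquare: lon ⌊0.7651/0.0833333⌋ = 9 → j; lat ⌊0.0883/0.0416667⌋ = 2 → c.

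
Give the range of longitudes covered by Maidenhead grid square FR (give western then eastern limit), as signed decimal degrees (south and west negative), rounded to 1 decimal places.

-80.0, -60.0

Field F=5, R=17: +5·20° lon, +17·10° lat → SW at lon -80°, lat 80°.
Cell spans 20° lon × 10° lat.
west -80.0, east -60.0.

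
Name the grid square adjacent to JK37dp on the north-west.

JK37cq

Longitude subsquare d = 3; −1 → 2 = c.
Latitude subsquare p = 15; +1 → 16 = q.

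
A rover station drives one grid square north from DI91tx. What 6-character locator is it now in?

Latitude subsquare x = 23; +1 → 24, wraps to 0 = a, carry into square.
Latitude square 1; +1 → 2.
The longitude characters are unchanged.

DI92ta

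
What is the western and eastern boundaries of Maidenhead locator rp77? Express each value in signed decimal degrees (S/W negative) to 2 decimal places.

174.00, 176.00

Field R=17, P=15: +17·20° lon, +15·10° lat → SW at lon 160°, lat 60°.
Square 7, 7: +7·2° lon, +7·1° lat → SW at lon 174°, lat 67°.
Cell spans 2° lon × 1° lat.
west 174.00, east 176.00.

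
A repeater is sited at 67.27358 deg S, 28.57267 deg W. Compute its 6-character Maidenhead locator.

Offset from 180°W / 90°S: lon 151.4273°, lat 22.7264°.
Field: lon ⌊151.4273/20⌋ = 7 → H; lat ⌊22.7264/10⌋ = 2 → C.
Square: lon ⌊11.4273/2⌋ = 5; lat ⌊2.7264/1⌋ = 2.
Subsquare: lon ⌊1.4273/0.0833333⌋ = 17 → r; lat ⌊0.7264/0.0416667⌋ = 17 → r.

HC52rr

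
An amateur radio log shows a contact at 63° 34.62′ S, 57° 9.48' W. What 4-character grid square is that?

GC16

Shift to the Maidenhead origin (180°W, 90°S): lon 122.84, lat 26.42.
Field: lon ⌊122.84/20⌋ = 6 → G; lat ⌊26.42/10⌋ = 2 → C.
Square: lon ⌊2.84/2⌋ = 1; lat ⌊6.42/1⌋ = 6.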